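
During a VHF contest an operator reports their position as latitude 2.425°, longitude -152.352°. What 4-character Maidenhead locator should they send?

BJ32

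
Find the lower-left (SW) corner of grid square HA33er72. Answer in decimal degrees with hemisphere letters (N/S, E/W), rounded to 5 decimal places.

86.28333° S, 33.60833° W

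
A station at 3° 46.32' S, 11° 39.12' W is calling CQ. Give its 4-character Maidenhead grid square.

II46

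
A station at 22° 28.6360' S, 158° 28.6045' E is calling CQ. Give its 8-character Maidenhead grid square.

QG97fm75

Offset from 180°W / 90°S: lon 338.47674°, lat 67.52273°.
Field: lon ⌊338.47674/20⌋ = 16 → Q; lat ⌊67.52273/10⌋ = 6 → G.
Square: lon ⌊18.47674/2⌋ = 9; lat ⌊7.52273/1⌋ = 7.
Subsquare: lon ⌊0.47674/0.0833333⌋ = 5 → f; lat ⌊0.52273/0.0416667⌋ = 12 → m.
Extended square: lon ⌊0.06008/0.00833333⌋ = 7; lat ⌊0.02273/0.00416667⌋ = 5.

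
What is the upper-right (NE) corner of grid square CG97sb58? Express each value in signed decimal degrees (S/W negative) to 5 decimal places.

-22.92083, -120.45000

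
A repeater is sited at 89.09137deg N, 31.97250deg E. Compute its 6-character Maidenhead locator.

Add 180° to longitude and 90° to latitude: 211.9725, 179.0914.
Field: lon ⌊211.9725/20⌋ = 10 → K; lat ⌊179.0914/10⌋ = 17 → R.
Square: lon ⌊11.9725/2⌋ = 5; lat ⌊9.0914/1⌋ = 9.
Subsquare: lon ⌊1.9725/0.0833333⌋ = 23 → x; lat ⌊0.0914/0.0416667⌋ = 2 → c.

KR59xc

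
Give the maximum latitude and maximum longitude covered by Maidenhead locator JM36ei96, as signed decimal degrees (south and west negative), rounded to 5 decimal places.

Field J=9, M=12: +9·20° lon, +12·10° lat → SW at lon 0°, lat 30°.
Square 3, 6: +3·2° lon, +6·1° lat → SW at lon 6°, lat 36°.
Subsquare e=4, i=8: +4·0.0833333° lon, +8·0.0416667° lat → SW at lon 6.33333°, lat 36.3333°.
Extended square 9, 6: +9·0.00833333° lon, +6·0.00416667° lat → SW at lon 6.40833°, lat 36.3583°.
Cell spans 0.00833333° lon × 0.00416667° lat. NE corner is SW corner plus one full cell.
latitude 36.36250, longitude 6.41667.

36.36250, 6.41667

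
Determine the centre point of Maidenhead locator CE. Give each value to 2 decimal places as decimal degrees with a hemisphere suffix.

45.00° S, 130.00° W

Field C=2, E=4: +2·20° lon, +4·10° lat → SW at lon -140°, lat -50°.
Cell spans 20° lon × 10° lat. Centre is SW corner plus half of each.
latitude 45.00° S, longitude 130.00° W.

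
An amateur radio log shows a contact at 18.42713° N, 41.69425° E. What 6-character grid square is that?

LK08uk

Add 180° to longitude and 90° to latitude: 221.6943, 108.4271.
Field: lon ⌊221.6943/20⌋ = 11 → L; lat ⌊108.4271/10⌋ = 10 → K.
Square: lon ⌊1.6943/2⌋ = 0; lat ⌊8.4271/1⌋ = 8.
Subsquare: lon ⌊1.6943/0.0833333⌋ = 20 → u; lat ⌊0.4271/0.0416667⌋ = 10 → k.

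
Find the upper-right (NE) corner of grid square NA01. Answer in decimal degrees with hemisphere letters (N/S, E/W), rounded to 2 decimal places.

Field N=13, A=0: +13·20° lon, +0·10° lat → SW at lon 80°, lat -90°.
Square 0, 1: +0·2° lon, +1·1° lat → SW at lon 80°, lat -89°.
Cell spans 2° lon × 1° lat. NE corner is SW corner plus one full cell.
latitude 88.00° S, longitude 82.00° E.

88.00° S, 82.00° E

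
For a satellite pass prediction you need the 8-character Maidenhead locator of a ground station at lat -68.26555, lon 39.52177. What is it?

Add 180° to longitude and 90° to latitude: 219.52177, 21.73445.
Field: lon ⌊219.52177/20⌋ = 10 → K; lat ⌊21.73445/10⌋ = 2 → C.
Square: lon ⌊19.52177/2⌋ = 9; lat ⌊1.73445/1⌋ = 1.
Subsquare: lon ⌊1.52177/0.0833333⌋ = 18 → s; lat ⌊0.73445/0.0416667⌋ = 17 → r.
Extended square: lon ⌊0.02177/0.00833333⌋ = 2; lat ⌊0.02612/0.00416667⌋ = 6.

KC91sr26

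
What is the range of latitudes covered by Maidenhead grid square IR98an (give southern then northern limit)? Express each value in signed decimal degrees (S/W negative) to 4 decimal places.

88.5417, 88.5833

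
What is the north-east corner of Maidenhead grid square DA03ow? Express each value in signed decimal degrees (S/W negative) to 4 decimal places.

-86.0417, -118.7500

Field D=3, A=0: +3·20° lon, +0·10° lat → SW at lon -120°, lat -90°.
Square 0, 3: +0·2° lon, +3·1° lat → SW at lon -120°, lat -87°.
Subsquare o=14, w=22: +14·0.0833333° lon, +22·0.0416667° lat → SW at lon -118.833°, lat -86.0833°.
Cell spans 0.0833333° lon × 0.0416667° lat. NE corner is SW corner plus one full cell.
latitude -86.0417, longitude -118.7500.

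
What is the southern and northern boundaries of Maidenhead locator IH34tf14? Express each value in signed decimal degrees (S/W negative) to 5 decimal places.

-15.77500, -15.77083

Field I=8, H=7: +8·20° lon, +7·10° lat → SW at lon -20°, lat -20°.
Square 3, 4: +3·2° lon, +4·1° lat → SW at lon -14°, lat -16°.
Subsquare t=19, f=5: +19·0.0833333° lon, +5·0.0416667° lat → SW at lon -12.4167°, lat -15.7917°.
Extended square 1, 4: +1·0.00833333° lon, +4·0.00416667° lat → SW at lon -12.4083°, lat -15.775°.
Cell spans 0.00833333° lon × 0.00416667° lat.
south -15.77500, north -15.77083.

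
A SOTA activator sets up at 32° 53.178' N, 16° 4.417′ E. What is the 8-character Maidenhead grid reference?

Offset from 180°W / 90°S: lon 196.07362°, lat 122.88630°.
Field: 196.07362/20 → 9 → J, 122.88630/10 → 12 → M; chars JM.
Square: 16.07362/2 → 8, 2.88630/1 → 2; chars 82.
Subsquare: 0.07362/0.0833333 → 0 → a, 0.88630/0.0416667 → 21 → v; chars av.
Extended square: 0.07362/0.00833333 → 8, 0.01130/0.00416667 → 2; chars 82.

JM82av82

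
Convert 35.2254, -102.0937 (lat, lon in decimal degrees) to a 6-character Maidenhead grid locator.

Offset from 180°W / 90°S: lon 77.9063°, lat 125.2254°.
Field: lon ⌊77.9063/20⌋ = 3 → D; lat ⌊125.2254/10⌋ = 12 → M.
Square: lon ⌊17.9063/2⌋ = 8; lat ⌊5.2254/1⌋ = 5.
Subsquare: lon ⌊1.9063/0.0833333⌋ = 22 → w; lat ⌊0.2254/0.0416667⌋ = 5 → f.

DM85wf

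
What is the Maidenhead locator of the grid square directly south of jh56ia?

JH55ix

Latitude subsquare a = 0; −1 → -1, wraps to 23 = x, carry into square.
Latitude square 6; −1 → 5.
The longitude characters are unchanged.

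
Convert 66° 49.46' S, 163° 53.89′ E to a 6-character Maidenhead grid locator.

Shift to the Maidenhead origin (180°W, 90°S): lon 343.8982, lat 23.1757.
Field: lon ⌊343.8982/20⌋ = 17 → R; lat ⌊23.1757/10⌋ = 2 → C.
Square: lon ⌊3.8982/2⌋ = 1; lat ⌊3.1757/1⌋ = 3.
Subsquare: lon ⌊1.8982/0.0833333⌋ = 22 → w; lat ⌊0.1757/0.0416667⌋ = 4 → e.

RC13we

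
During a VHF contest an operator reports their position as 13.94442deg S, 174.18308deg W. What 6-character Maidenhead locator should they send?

Shift to the Maidenhead origin (180°W, 90°S): lon 5.8169, lat 76.0556.
Field (20°×10°, letters A–R): lon ⌊5.8169/20⌋ = 0 → A; lat ⌊76.0556/10⌋ = 7 → H.
Square (2°×1°, digits 0–9): lon ⌊5.8169/2⌋ = 2; lat ⌊6.0556/1⌋ = 6.
Subsquare (5′×2.5′, letters a–x): lon ⌊1.8169/0.0833333⌋ = 21 → v; lat ⌊0.0556/0.0416667⌋ = 1 → b.

AH26vb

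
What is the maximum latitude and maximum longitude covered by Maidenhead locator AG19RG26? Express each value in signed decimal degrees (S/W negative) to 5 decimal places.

Field A=0, G=6: +0·20° lon, +6·10° lat → SW at lon -180°, lat -30°.
Square 1, 9: +1·2° lon, +9·1° lat → SW at lon -178°, lat -21°.
Subsquare r=17, g=6: +17·0.0833333° lon, +6·0.0416667° lat → SW at lon -176.583°, lat -20.75°.
Extended square 2, 6: +2·0.00833333° lon, +6·0.00416667° lat → SW at lon -176.567°, lat -20.725°.
Cell spans 0.00833333° lon × 0.00416667° lat. NE corner is SW corner plus one full cell.
latitude -20.72083, longitude -176.55833.

-20.72083, -176.55833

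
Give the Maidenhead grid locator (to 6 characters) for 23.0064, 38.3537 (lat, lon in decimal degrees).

KL93ea

Offset from 180°W / 90°S: lon 218.3537°, lat 113.0064°.
Field: lon ⌊218.3537/20⌋ = 10 → K; lat ⌊113.0064/10⌋ = 11 → L.
Square: lon ⌊18.3537/2⌋ = 9; lat ⌊3.0064/1⌋ = 3.
Subsquare: lon ⌊0.3537/0.0833333⌋ = 4 → e; lat ⌊0.0064/0.0416667⌋ = 0 → a.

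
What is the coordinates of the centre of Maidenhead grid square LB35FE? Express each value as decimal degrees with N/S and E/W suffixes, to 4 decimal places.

74.8125° S, 46.4583° E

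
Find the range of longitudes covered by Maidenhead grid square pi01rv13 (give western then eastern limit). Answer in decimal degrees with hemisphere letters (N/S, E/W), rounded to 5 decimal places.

Field P=15, I=8: +15·20° lon, +8·10° lat → SW at lon 120°, lat -10°.
Square 0, 1: +0·2° lon, +1·1° lat → SW at lon 120°, lat -9°.
Subsquare r=17, v=21: +17·0.0833333° lon, +21·0.0416667° lat → SW at lon 121.417°, lat -8.125°.
Extended square 1, 3: +1·0.00833333° lon, +3·0.00416667° lat → SW at lon 121.425°, lat -8.1125°.
Cell spans 0.00833333° lon × 0.00416667° lat.
west 121.42500° E, east 121.43333° E.

121.42500° E, 121.43333° E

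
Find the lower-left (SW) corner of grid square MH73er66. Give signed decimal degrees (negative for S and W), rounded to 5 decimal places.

Field M=12, H=7: +12·20° lon, +7·10° lat → SW at lon 60°, lat -20°.
Square 7, 3: +7·2° lon, +3·1° lat → SW at lon 74°, lat -17°.
Subsquare e=4, r=17: +4·0.0833333° lon, +17·0.0416667° lat → SW at lon 74.3333°, lat -16.2917°.
Extended square 6, 6: +6·0.00833333° lon, +6·0.00416667° lat → SW at lon 74.3833°, lat -16.2667°.
latitude -16.26667, longitude 74.38333.

-16.26667, 74.38333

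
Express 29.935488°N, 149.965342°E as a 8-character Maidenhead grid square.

Add 180° to longitude and 90° to latitude: 329.96534, 119.93549.
Field: 329.96534/20 → 16 → Q, 119.93549/10 → 11 → L; chars QL.
Square: 9.96534/2 → 4, 9.93549/1 → 9; chars 49.
Subsquare: 1.96534/0.0833333 → 23 → x, 0.93549/0.0416667 → 22 → w; chars xw.
Extended square: 0.04868/0.00833333 → 5, 0.01882/0.00416667 → 4; chars 54.

QL49xw54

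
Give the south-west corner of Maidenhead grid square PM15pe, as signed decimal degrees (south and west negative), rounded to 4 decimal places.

Field P=15, M=12: +15·20° lon, +12·10° lat → SW at lon 120°, lat 30°.
Square 1, 5: +1·2° lon, +5·1° lat → SW at lon 122°, lat 35°.
Subsquare p=15, e=4: +15·0.0833333° lon, +4·0.0416667° lat → SW at lon 123.25°, lat 35.1667°.
latitude 35.1667, longitude 123.2500.

35.1667, 123.2500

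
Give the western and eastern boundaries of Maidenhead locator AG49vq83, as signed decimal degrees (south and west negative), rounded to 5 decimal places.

-170.18333, -170.17500

Field A=0, G=6: +0·20° lon, +6·10° lat → SW at lon -180°, lat -30°.
Square 4, 9: +4·2° lon, +9·1° lat → SW at lon -172°, lat -21°.
Subsquare v=21, q=16: +21·0.0833333° lon, +16·0.0416667° lat → SW at lon -170.25°, lat -20.3333°.
Extended square 8, 3: +8·0.00833333° lon, +3·0.00416667° lat → SW at lon -170.183°, lat -20.3208°.
Cell spans 0.00833333° lon × 0.00416667° lat.
west -170.18333, east -170.17500.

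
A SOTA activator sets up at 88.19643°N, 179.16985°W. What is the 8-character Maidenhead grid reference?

AR08je97

Add 180° to longitude and 90° to latitude: 0.83015, 178.19643.
Field: lon ⌊0.83015/20⌋ = 0 → A; lat ⌊178.19643/10⌋ = 17 → R.
Square: lon ⌊0.83015/2⌋ = 0; lat ⌊8.19643/1⌋ = 8.
Subsquare: lon ⌊0.83015/0.0833333⌋ = 9 → j; lat ⌊0.19643/0.0416667⌋ = 4 → e.
Extended square: lon ⌊0.08015/0.00833333⌋ = 9; lat ⌊0.02976/0.00416667⌋ = 7.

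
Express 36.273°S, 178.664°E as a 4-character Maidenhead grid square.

Add 180° to longitude and 90° to latitude: 358.66, 53.73.
Field (20°×10°, letters A–R): 358.66/20 → 17 → R, 53.73/10 → 5 → F; chars RF.
Square (2°×1°, digits 0–9): 18.66/2 → 9, 3.73/1 → 3; chars 93.

RF93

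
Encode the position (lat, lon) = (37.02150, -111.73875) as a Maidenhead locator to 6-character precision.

DM47da

Add 180° to longitude and 90° to latitude: 68.2613, 127.0215.
Field (20°×10°, letters A–R): 68.2613/20 → 3 → D, 127.0215/10 → 12 → M; chars DM.
Square (2°×1°, digits 0–9): 8.2613/2 → 4, 7.0215/1 → 7; chars 47.
Subsquare (5′×2.5′, letters a–x): 0.2613/0.0833333 → 3 → d, 0.0215/0.0416667 → 0 → a; chars da.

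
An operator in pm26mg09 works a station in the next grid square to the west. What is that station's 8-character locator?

Longitude extended square 0; −1 → -1, wraps to 9, carry into subsquare.
Longitude subsquare m = 12; −1 → 11 = l.
The latitude characters are unchanged.

PM26lg99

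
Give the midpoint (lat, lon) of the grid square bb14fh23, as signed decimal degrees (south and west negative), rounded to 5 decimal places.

-75.69375, -157.56250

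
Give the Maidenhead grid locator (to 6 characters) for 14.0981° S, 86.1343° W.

EH65wv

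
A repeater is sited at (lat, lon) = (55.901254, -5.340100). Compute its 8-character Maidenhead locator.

IO75hv96

Add 180° to longitude and 90° to latitude: 174.65990, 145.90125.
Field (20°×10°, letters A–R): lon ⌊174.65990/20⌋ = 8 → I; lat ⌊145.90125/10⌋ = 14 → O.
Square (2°×1°, digits 0–9): lon ⌊14.65990/2⌋ = 7; lat ⌊5.90125/1⌋ = 5.
Subsquare (5′×2.5′, letters a–x): lon ⌊0.65990/0.0833333⌋ = 7 → h; lat ⌊0.90125/0.0416667⌋ = 21 → v.
Extended square (30″×15″, digits 0–9): lon ⌊0.07657/0.00833333⌋ = 9; lat ⌊0.02625/0.00416667⌋ = 6.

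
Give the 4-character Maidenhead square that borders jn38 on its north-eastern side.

JN49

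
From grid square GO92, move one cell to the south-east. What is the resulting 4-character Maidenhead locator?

Longitude square 9; +1 → 10, wraps to 0, carry into field.
Longitude field G = 6; +1 → 7 = H.
Latitude square 2; −1 → 1.

HO01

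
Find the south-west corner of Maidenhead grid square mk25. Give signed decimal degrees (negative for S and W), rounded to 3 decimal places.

15.000, 64.000

Field M=12, K=10: +12·20° lon, +10·10° lat → SW at lon 60°, lat 10°.
Square 2, 5: +2·2° lon, +5·1° lat → SW at lon 64°, lat 15°.
latitude 15.000, longitude 64.000.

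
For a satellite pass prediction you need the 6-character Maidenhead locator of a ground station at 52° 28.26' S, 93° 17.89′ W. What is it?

Shift to the Maidenhead origin (180°W, 90°S): lon 86.7018, lat 37.5290.
Field: 86.7018/20 → 4 → E, 37.5290/10 → 3 → D; chars ED.
Square: 6.7018/2 → 3, 7.5290/1 → 7; chars 37.
Subsquare: 0.7018/0.0833333 → 8 → i, 0.5290/0.0416667 → 12 → m; chars im.

ED37im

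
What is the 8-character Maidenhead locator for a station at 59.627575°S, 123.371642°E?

Shift to the Maidenhead origin (180°W, 90°S): lon 303.37164, lat 30.37242.
Field: 303.37164/20 → 15 → P, 30.37242/10 → 3 → D; chars PD.
Square: 3.37164/2 → 1, 0.37242/1 → 0; chars 10.
Subsquare: 1.37164/0.0833333 → 16 → q, 0.37242/0.0416667 → 8 → i; chars qi.
Extended square: 0.03831/0.00833333 → 4, 0.03909/0.00416667 → 9; chars 49.

PD10qi49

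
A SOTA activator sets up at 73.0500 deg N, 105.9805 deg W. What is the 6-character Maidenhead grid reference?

DQ73ab

Shift to the Maidenhead origin (180°W, 90°S): lon 74.0195, lat 163.0500.
Field (20°×10°, letters A–R): lon ⌊74.0195/20⌋ = 3 → D; lat ⌊163.0500/10⌋ = 16 → Q.
Square (2°×1°, digits 0–9): lon ⌊14.0195/2⌋ = 7; lat ⌊3.0500/1⌋ = 3.
Subsquare (5′×2.5′, letters a–x): lon ⌊0.0195/0.0833333⌋ = 0 → a; lat ⌊0.0500/0.0416667⌋ = 1 → b.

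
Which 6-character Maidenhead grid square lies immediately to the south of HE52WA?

Latitude subsquare a = 0; −1 → -1, wraps to 23 = x, carry into square.
Latitude square 2; −1 → 1.
The longitude characters are unchanged.

HE51wx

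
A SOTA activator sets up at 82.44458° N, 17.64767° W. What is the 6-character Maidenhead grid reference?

IR12ek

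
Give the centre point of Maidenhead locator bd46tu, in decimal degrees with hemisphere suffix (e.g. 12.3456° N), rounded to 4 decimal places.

53.1458° S, 150.3750° W

Field B=1, D=3: +1·20° lon, +3·10° lat → SW at lon -160°, lat -60°.
Square 4, 6: +4·2° lon, +6·1° lat → SW at lon -152°, lat -54°.
Subsquare t=19, u=20: +19·0.0833333° lon, +20·0.0416667° lat → SW at lon -150.417°, lat -53.1667°.
Cell spans 0.0833333° lon × 0.0416667° lat. Centre is SW corner plus half of each.
latitude 53.1458° S, longitude 150.3750° W.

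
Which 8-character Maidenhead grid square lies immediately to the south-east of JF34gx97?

Longitude extended square 9; +1 → 10, wraps to 0, carry into subsquare.
Longitude subsquare g = 6; +1 → 7 = h.
Latitude extended square 7; −1 → 6.

JF34hx06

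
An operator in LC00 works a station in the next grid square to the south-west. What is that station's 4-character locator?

Longitude square 0; −1 → -1, wraps to 9, carry into field.
Longitude field L = 11; −1 → 10 = K.
Latitude square 0; −1 → -1, wraps to 9, carry into field.
Latitude field C = 2; −1 → 1 = B.

KB99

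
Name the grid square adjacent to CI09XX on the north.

Latitude subsquare x = 23; +1 → 24, wraps to 0 = a, carry into square.
Latitude square 9; +1 → 10, wraps to 0, carry into field.
Latitude field I = 8; +1 → 9 = J.
The longitude characters are unchanged.

CJ00xa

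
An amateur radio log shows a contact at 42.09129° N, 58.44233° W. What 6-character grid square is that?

Shift to the Maidenhead origin (180°W, 90°S): lon 121.5577, lat 132.0913.
Field: lon ⌊121.5577/20⌋ = 6 → G; lat ⌊132.0913/10⌋ = 13 → N.
Square: lon ⌊1.5577/2⌋ = 0; lat ⌊2.0913/1⌋ = 2.
Subsquare: lon ⌊1.5577/0.0833333⌋ = 18 → s; lat ⌊0.0913/0.0416667⌋ = 2 → c.

GN02sc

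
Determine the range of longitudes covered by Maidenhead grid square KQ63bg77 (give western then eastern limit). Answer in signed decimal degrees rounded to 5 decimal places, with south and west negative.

32.14167, 32.15000

Field K=10, Q=16: +10·20° lon, +16·10° lat → SW at lon 20°, lat 70°.
Square 6, 3: +6·2° lon, +3·1° lat → SW at lon 32°, lat 73°.
Subsquare b=1, g=6: +1·0.0833333° lon, +6·0.0416667° lat → SW at lon 32.0833°, lat 73.25°.
Extended square 7, 7: +7·0.00833333° lon, +7·0.00416667° lat → SW at lon 32.1417°, lat 73.2792°.
Cell spans 0.00833333° lon × 0.00416667° lat.
west 32.14167, east 32.15000.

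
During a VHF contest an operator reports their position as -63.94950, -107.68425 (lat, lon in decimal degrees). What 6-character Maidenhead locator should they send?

Shift to the Maidenhead origin (180°W, 90°S): lon 72.3157, lat 26.0505.
Field: 72.3157/20 → 3 → D, 26.0505/10 → 2 → C; chars DC.
Square: 12.3157/2 → 6, 6.0505/1 → 6; chars 66.
Subsquare: 0.3157/0.0833333 → 3 → d, 0.0505/0.0416667 → 1 → b; chars db.

DC66db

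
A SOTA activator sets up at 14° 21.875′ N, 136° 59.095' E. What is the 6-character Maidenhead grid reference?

PK84li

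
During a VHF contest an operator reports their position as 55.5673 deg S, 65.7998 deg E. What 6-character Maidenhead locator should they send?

Add 180° to longitude and 90° to latitude: 245.7998, 34.4327.
Field (20°×10°, letters A–R): lon ⌊245.7998/20⌋ = 12 → M; lat ⌊34.4327/10⌋ = 3 → D.
Square (2°×1°, digits 0–9): lon ⌊5.7998/2⌋ = 2; lat ⌊4.4327/1⌋ = 4.
Subsquare (5′×2.5′, letters a–x): lon ⌊1.7998/0.0833333⌋ = 21 → v; lat ⌊0.4327/0.0416667⌋ = 10 → k.

MD24vk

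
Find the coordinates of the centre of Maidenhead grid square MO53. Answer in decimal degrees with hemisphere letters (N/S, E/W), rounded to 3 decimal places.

Field M=12, O=14: +12·20° lon, +14·10° lat → SW at lon 60°, lat 50°.
Square 5, 3: +5·2° lon, +3·1° lat → SW at lon 70°, lat 53°.
Cell spans 2° lon × 1° lat. Centre is SW corner plus half of each.
latitude 53.500° N, longitude 71.000° E.

53.500° N, 71.000° E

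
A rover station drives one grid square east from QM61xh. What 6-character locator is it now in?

QM71ah

Longitude subsquare x = 23; +1 → 24, wraps to 0 = a, carry into square.
Longitude square 6; +1 → 7.
The latitude characters are unchanged.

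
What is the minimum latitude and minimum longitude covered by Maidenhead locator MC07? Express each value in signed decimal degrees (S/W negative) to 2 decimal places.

-63.00, 60.00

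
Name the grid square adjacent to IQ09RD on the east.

Longitude subsquare r = 17; +1 → 18 = s.
The latitude characters are unchanged.

IQ09sd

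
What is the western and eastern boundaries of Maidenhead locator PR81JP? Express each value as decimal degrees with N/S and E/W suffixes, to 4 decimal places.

136.7500° E, 136.8333° E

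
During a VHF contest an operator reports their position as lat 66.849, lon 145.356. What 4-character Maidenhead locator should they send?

QP26

Offset from 180°W / 90°S: lon 325.36°, lat 156.85°.
Field: lon ⌊325.36/20⌋ = 16 → Q; lat ⌊156.85/10⌋ = 15 → P.
Square: lon ⌊5.36/2⌋ = 2; lat ⌊6.85/1⌋ = 6.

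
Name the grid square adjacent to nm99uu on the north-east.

Longitude subsquare u = 20; +1 → 21 = v.
Latitude subsquare u = 20; +1 → 21 = v.

NM99vv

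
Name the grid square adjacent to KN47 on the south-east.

KN56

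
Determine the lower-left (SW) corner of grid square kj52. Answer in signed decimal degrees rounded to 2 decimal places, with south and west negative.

2.00, 30.00

Field K=10, J=9: +10·20° lon, +9·10° lat → SW at lon 20°, lat 0°.
Square 5, 2: +5·2° lon, +2·1° lat → SW at lon 30°, lat 2°.
latitude 2.00, longitude 30.00.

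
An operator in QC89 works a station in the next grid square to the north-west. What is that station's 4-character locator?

QD70

Longitude square 8; −1 → 7.
Latitude square 9; +1 → 10, wraps to 0, carry into field.
Latitude field C = 2; +1 → 3 = D.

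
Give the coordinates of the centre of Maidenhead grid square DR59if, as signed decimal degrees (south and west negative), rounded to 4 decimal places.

Field D=3, R=17: +3·20° lon, +17·10° lat → SW at lon -120°, lat 80°.
Square 5, 9: +5·2° lon, +9·1° lat → SW at lon -110°, lat 89°.
Subsquare i=8, f=5: +8·0.0833333° lon, +5·0.0416667° lat → SW at lon -109.333°, lat 89.2083°.
Cell spans 0.0833333° lon × 0.0416667° lat. Centre is SW corner plus half of each.
latitude 89.2292, longitude -109.2917.

89.2292, -109.2917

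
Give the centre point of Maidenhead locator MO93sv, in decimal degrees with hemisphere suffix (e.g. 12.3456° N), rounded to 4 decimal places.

Field M=12, O=14: +12·20° lon, +14·10° lat → SW at lon 60°, lat 50°.
Square 9, 3: +9·2° lon, +3·1° lat → SW at lon 78°, lat 53°.
Subsquare s=18, v=21: +18·0.0833333° lon, +21·0.0416667° lat → SW at lon 79.5°, lat 53.875°.
Cell spans 0.0833333° lon × 0.0416667° lat. Centre is SW corner plus half of each.
latitude 53.8958° N, longitude 79.5417° E.

53.8958° N, 79.5417° E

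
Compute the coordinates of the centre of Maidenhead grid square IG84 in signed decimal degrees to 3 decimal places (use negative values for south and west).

Field I=8, G=6: +8·20° lon, +6·10° lat → SW at lon -20°, lat -30°.
Square 8, 4: +8·2° lon, +4·1° lat → SW at lon -4°, lat -26°.
Cell spans 2° lon × 1° lat. Centre is SW corner plus half of each.
latitude -25.500, longitude -3.000.

-25.500, -3.000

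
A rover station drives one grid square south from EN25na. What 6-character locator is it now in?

EN24nx

Latitude subsquare a = 0; −1 → -1, wraps to 23 = x, carry into square.
Latitude square 5; −1 → 4.
The longitude characters are unchanged.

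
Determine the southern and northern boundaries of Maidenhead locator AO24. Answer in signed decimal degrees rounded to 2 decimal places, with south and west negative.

54.00, 55.00

Field A=0, O=14: +0·20° lon, +14·10° lat → SW at lon -180°, lat 50°.
Square 2, 4: +2·2° lon, +4·1° lat → SW at lon -176°, lat 54°.
Cell spans 2° lon × 1° lat.
south 54.00, north 55.00.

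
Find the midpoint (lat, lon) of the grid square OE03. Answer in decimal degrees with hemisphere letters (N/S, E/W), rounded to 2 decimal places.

46.50° S, 101.00° E

Field O=14, E=4: +14·20° lon, +4·10° lat → SW at lon 100°, lat -50°.
Square 0, 3: +0·2° lon, +3·1° lat → SW at lon 100°, lat -47°.
Cell spans 2° lon × 1° lat. Centre is SW corner plus half of each.
latitude 46.50° S, longitude 101.00° E.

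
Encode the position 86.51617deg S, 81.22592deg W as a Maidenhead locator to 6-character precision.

EA93jl

Shift to the Maidenhead origin (180°W, 90°S): lon 98.7741, lat 3.4838.
Field: 98.7741/20 → 4 → E, 3.4838/10 → 0 → A; chars EA.
Square: 18.7741/2 → 9, 3.4838/1 → 3; chars 93.
Subsquare: 0.7741/0.0833333 → 9 → j, 0.4838/0.0416667 → 11 → l; chars jl.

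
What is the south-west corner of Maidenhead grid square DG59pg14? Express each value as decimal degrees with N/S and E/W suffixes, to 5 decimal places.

Field D=3, G=6: +3·20° lon, +6·10° lat → SW at lon -120°, lat -30°.
Square 5, 9: +5·2° lon, +9·1° lat → SW at lon -110°, lat -21°.
Subsquare p=15, g=6: +15·0.0833333° lon, +6·0.0416667° lat → SW at lon -108.75°, lat -20.75°.
Extended square 1, 4: +1·0.00833333° lon, +4·0.00416667° lat → SW at lon -108.742°, lat -20.7333°.
latitude 20.73333° S, longitude 108.74167° W.

20.73333° S, 108.74167° W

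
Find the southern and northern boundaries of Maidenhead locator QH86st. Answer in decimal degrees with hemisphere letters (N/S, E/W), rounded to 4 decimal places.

Field Q=16, H=7: +16·20° lon, +7·10° lat → SW at lon 140°, lat -20°.
Square 8, 6: +8·2° lon, +6·1° lat → SW at lon 156°, lat -14°.
Subsquare s=18, t=19: +18·0.0833333° lon, +19·0.0416667° lat → SW at lon 157.5°, lat -13.2083°.
Cell spans 0.0833333° lon × 0.0416667° lat.
south 13.2083° S, north 13.1667° S.

13.2083° S, 13.1667° S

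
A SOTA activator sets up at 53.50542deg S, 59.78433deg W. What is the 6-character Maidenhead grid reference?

GD06cl

Add 180° to longitude and 90° to latitude: 120.2157, 36.4946.
Field (20°×10°, letters A–R): 120.2157/20 → 6 → G, 36.4946/10 → 3 → D; chars GD.
Square (2°×1°, digits 0–9): 0.2157/2 → 0, 6.4946/1 → 6; chars 06.
Subsquare (5′×2.5′, letters a–x): 0.2157/0.0833333 → 2 → c, 0.4946/0.0416667 → 11 → l; chars cl.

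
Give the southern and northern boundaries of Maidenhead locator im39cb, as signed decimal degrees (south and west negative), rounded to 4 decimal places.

39.0417, 39.0833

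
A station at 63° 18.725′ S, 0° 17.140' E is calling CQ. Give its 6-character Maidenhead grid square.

JC06dq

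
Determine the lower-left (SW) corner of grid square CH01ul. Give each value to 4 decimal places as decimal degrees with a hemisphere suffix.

18.5417° S, 138.3333° W

Field C=2, H=7: +2·20° lon, +7·10° lat → SW at lon -140°, lat -20°.
Square 0, 1: +0·2° lon, +1·1° lat → SW at lon -140°, lat -19°.
Subsquare u=20, l=11: +20·0.0833333° lon, +11·0.0416667° lat → SW at lon -138.333°, lat -18.5417°.
latitude 18.5417° S, longitude 138.3333° W.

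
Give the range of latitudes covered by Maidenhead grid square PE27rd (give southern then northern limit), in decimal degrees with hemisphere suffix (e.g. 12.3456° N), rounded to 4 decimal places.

42.8750° S, 42.8333° S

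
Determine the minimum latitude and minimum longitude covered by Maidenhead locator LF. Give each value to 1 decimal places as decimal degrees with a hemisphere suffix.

40.0° S, 40.0° E

Field L=11, F=5: +11·20° lon, +5·10° lat → SW at lon 40°, lat -40°.
latitude 40.0° S, longitude 40.0° E.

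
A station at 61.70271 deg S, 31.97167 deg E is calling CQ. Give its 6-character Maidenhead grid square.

KC58xh

Offset from 180°W / 90°S: lon 211.9717°, lat 28.2973°.
Field: lon ⌊211.9717/20⌋ = 10 → K; lat ⌊28.2973/10⌋ = 2 → C.
Square: lon ⌊11.9717/2⌋ = 5; lat ⌊8.2973/1⌋ = 8.
Subsquare: lon ⌊1.9717/0.0833333⌋ = 23 → x; lat ⌊0.2973/0.0416667⌋ = 7 → h.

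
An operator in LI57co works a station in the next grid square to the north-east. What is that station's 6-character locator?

LI57dp

Longitude subsquare c = 2; +1 → 3 = d.
Latitude subsquare o = 14; +1 → 15 = p.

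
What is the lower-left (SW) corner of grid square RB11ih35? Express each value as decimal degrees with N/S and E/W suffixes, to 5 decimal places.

Field R=17, B=1: +17·20° lon, +1·10° lat → SW at lon 160°, lat -80°.
Square 1, 1: +1·2° lon, +1·1° lat → SW at lon 162°, lat -79°.
Subsquare i=8, h=7: +8·0.0833333° lon, +7·0.0416667° lat → SW at lon 162.667°, lat -78.7083°.
Extended square 3, 5: +3·0.00833333° lon, +5·0.00416667° lat → SW at lon 162.692°, lat -78.6875°.
latitude 78.68750° S, longitude 162.69167° E.

78.68750° S, 162.69167° E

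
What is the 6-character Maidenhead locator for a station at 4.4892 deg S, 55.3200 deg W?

Offset from 180°W / 90°S: lon 124.6800°, lat 85.5108°.
Field: lon ⌊124.6800/20⌋ = 6 → G; lat ⌊85.5108/10⌋ = 8 → I.
Square: lon ⌊4.6800/2⌋ = 2; lat ⌊5.5108/1⌋ = 5.
Subsquare: lon ⌊0.6800/0.0833333⌋ = 8 → i; lat ⌊0.5108/0.0416667⌋ = 12 → m.

GI25im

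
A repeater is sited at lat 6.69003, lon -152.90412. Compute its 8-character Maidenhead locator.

BJ36nq15

Offset from 180°W / 90°S: lon 27.09588°, lat 96.69003°.
Field (20°×10°, letters A–R): lon ⌊27.09588/20⌋ = 1 → B; lat ⌊96.69003/10⌋ = 9 → J.
Square (2°×1°, digits 0–9): lon ⌊7.09588/2⌋ = 3; lat ⌊6.69003/1⌋ = 6.
Subsquare (5′×2.5′, letters a–x): lon ⌊1.09588/0.0833333⌋ = 13 → n; lat ⌊0.69003/0.0416667⌋ = 16 → q.
Extended square (30″×15″, digits 0–9): lon ⌊0.01255/0.00833333⌋ = 1; lat ⌊0.02336/0.00416667⌋ = 5.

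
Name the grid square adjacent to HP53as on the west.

Longitude subsquare a = 0; −1 → -1, wraps to 23 = x, carry into square.
Longitude square 5; −1 → 4.
The latitude characters are unchanged.

HP43xs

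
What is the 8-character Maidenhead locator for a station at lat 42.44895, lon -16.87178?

IN12nk57

Add 180° to longitude and 90° to latitude: 163.12822, 132.44895.
Field: 163.12822/20 → 8 → I, 132.44895/10 → 13 → N; chars IN.
Square: 3.12822/2 → 1, 2.44895/1 → 2; chars 12.
Subsquare: 1.12822/0.0833333 → 13 → n, 0.44895/0.0416667 → 10 → k; chars nk.
Extended square: 0.04489/0.00833333 → 5, 0.03228/0.00416667 → 7; chars 57.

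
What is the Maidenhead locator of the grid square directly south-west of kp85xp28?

KP85xp17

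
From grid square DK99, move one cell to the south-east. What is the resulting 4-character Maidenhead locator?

EK08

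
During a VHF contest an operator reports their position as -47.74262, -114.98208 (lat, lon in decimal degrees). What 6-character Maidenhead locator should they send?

Offset from 180°W / 90°S: lon 65.0179°, lat 42.2574°.
Field (20°×10°, letters A–R): lon ⌊65.0179/20⌋ = 3 → D; lat ⌊42.2574/10⌋ = 4 → E.
Square (2°×1°, digits 0–9): lon ⌊5.0179/2⌋ = 2; lat ⌊2.2574/1⌋ = 2.
Subsquare (5′×2.5′, letters a–x): lon ⌊1.0179/0.0833333⌋ = 12 → m; lat ⌊0.2574/0.0416667⌋ = 6 → g.

DE22mg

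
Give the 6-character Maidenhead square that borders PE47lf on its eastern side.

Longitude subsquare l = 11; +1 → 12 = m.
The latitude characters are unchanged.

PE47mf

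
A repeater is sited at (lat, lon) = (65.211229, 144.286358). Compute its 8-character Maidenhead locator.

QP25df40

Add 180° to longitude and 90° to latitude: 324.28636, 155.21123.
Field: 324.28636/20 → 16 → Q, 155.21123/10 → 15 → P; chars QP.
Square: 4.28636/2 → 2, 5.21123/1 → 5; chars 25.
Subsquare: 0.28636/0.0833333 → 3 → d, 0.21123/0.0416667 → 5 → f; chars df.
Extended square: 0.03636/0.00833333 → 4, 0.00290/0.00416667 → 0; chars 40.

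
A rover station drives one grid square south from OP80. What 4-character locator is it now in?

OO89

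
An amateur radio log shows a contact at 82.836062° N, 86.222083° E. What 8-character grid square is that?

Offset from 180°W / 90°S: lon 266.22208°, lat 172.83606°.
Field: lon ⌊266.22208/20⌋ = 13 → N; lat ⌊172.83606/10⌋ = 17 → R.
Square: lon ⌊6.22208/2⌋ = 3; lat ⌊2.83606/1⌋ = 2.
Subsquare: lon ⌊0.22208/0.0833333⌋ = 2 → c; lat ⌊0.83606/0.0416667⌋ = 20 → u.
Extended square: lon ⌊0.05542/0.00833333⌋ = 6; lat ⌊0.00273/0.00416667⌋ = 0.

NR32cu60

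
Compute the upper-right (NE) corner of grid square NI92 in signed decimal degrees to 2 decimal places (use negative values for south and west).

-7.00, 100.00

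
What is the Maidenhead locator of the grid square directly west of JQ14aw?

Longitude subsquare a = 0; −1 → -1, wraps to 23 = x, carry into square.
Longitude square 1; −1 → 0.
The latitude characters are unchanged.

JQ04xw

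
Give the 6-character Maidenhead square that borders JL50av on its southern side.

JL50au

Latitude subsquare v = 21; −1 → 20 = u.
The longitude characters are unchanged.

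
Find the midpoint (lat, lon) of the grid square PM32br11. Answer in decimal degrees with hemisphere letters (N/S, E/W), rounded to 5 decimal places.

Field P=15, M=12: +15·20° lon, +12·10° lat → SW at lon 120°, lat 30°.
Square 3, 2: +3·2° lon, +2·1° lat → SW at lon 126°, lat 32°.
Subsquare b=1, r=17: +1·0.0833333° lon, +17·0.0416667° lat → SW at lon 126.083°, lat 32.7083°.
Extended square 1, 1: +1·0.00833333° lon, +1·0.00416667° lat → SW at lon 126.092°, lat 32.7125°.
Cell spans 0.00833333° lon × 0.00416667° lat. Centre is SW corner plus half of each.
latitude 32.71458° N, longitude 126.09583° E.

32.71458° N, 126.09583° E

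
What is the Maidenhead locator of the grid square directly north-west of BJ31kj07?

BJ31jj98

Longitude extended square 0; −1 → -1, wraps to 9, carry into subsquare.
Longitude subsquare k = 10; −1 → 9 = j.
Latitude extended square 7; +1 → 8.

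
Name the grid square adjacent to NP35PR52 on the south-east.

Longitude extended square 5; +1 → 6.
Latitude extended square 2; −1 → 1.

NP35pr61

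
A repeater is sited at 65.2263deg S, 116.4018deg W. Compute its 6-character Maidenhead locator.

Shift to the Maidenhead origin (180°W, 90°S): lon 63.5982, lat 24.7737.
Field (20°×10°, letters A–R): 63.5982/20 → 3 → D, 24.7737/10 → 2 → C; chars DC.
Square (2°×1°, digits 0–9): 3.5982/2 → 1, 4.7737/1 → 4; chars 14.
Subsquare (5′×2.5′, letters a–x): 1.5982/0.0833333 → 19 → t, 0.7737/0.0416667 → 18 → s; chars ts.

DC14ts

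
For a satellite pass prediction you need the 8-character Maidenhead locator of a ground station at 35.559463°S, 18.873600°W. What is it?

IF04nk55

Add 180° to longitude and 90° to latitude: 161.12640, 54.44054.
Field: 161.12640/20 → 8 → I, 54.44054/10 → 5 → F; chars IF.
Square: 1.12640/2 → 0, 4.44054/1 → 4; chars 04.
Subsquare: 1.12640/0.0833333 → 13 → n, 0.44054/0.0416667 → 10 → k; chars nk.
Extended square: 0.04307/0.00833333 → 5, 0.02387/0.00416667 → 5; chars 55.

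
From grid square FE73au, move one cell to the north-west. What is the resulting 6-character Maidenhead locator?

FE63xv

Longitude subsquare a = 0; −1 → -1, wraps to 23 = x, carry into square.
Longitude square 7; −1 → 6.
Latitude subsquare u = 20; +1 → 21 = v.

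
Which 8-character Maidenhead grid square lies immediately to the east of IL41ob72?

IL41ob82

Longitude extended square 7; +1 → 8.
The latitude characters are unchanged.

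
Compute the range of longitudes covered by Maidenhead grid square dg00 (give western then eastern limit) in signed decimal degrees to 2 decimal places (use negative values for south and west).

-120.00, -118.00

Field D=3, G=6: +3·20° lon, +6·10° lat → SW at lon -120°, lat -30°.
Square 0, 0: +0·2° lon, +0·1° lat → SW at lon -120°, lat -30°.
Cell spans 2° lon × 1° lat.
west -120.00, east -118.00.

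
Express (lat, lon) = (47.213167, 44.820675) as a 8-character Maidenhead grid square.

Add 180° to longitude and 90° to latitude: 224.82067, 137.21317.
Field (20°×10°, letters A–R): 224.82067/20 → 11 → L, 137.21317/10 → 13 → N; chars LN.
Square (2°×1°, digits 0–9): 4.82067/2 → 2, 7.21317/1 → 7; chars 27.
Subsquare (5′×2.5′, letters a–x): 0.82067/0.0833333 → 9 → j, 0.21317/0.0416667 → 5 → f; chars jf.
Extended square (30″×15″, digits 0–9): 0.07067/0.00833333 → 8, 0.00483/0.00416667 → 1; chars 81.

LN27jf81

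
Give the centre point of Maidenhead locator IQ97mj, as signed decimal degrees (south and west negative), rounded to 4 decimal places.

77.3958, -0.9583

Field I=8, Q=16: +8·20° lon, +16·10° lat → SW at lon -20°, lat 70°.
Square 9, 7: +9·2° lon, +7·1° lat → SW at lon -2°, lat 77°.
Subsquare m=12, j=9: +12·0.0833333° lon, +9·0.0416667° lat → SW at lon -1°, lat 77.375°.
Cell spans 0.0833333° lon × 0.0416667° lat. Centre is SW corner plus half of each.
latitude 77.3958, longitude -0.9583.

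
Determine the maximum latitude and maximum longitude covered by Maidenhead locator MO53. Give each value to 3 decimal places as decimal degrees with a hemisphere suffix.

54.000° N, 72.000° E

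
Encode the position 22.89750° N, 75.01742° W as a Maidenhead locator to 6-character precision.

FL22lv

Shift to the Maidenhead origin (180°W, 90°S): lon 104.9826, lat 112.8975.
Field (20°×10°, letters A–R): lon ⌊104.9826/20⌋ = 5 → F; lat ⌊112.8975/10⌋ = 11 → L.
Square (2°×1°, digits 0–9): lon ⌊4.9826/2⌋ = 2; lat ⌊2.8975/1⌋ = 2.
Subsquare (5′×2.5′, letters a–x): lon ⌊0.9826/0.0833333⌋ = 11 → l; lat ⌊0.8975/0.0416667⌋ = 21 → v.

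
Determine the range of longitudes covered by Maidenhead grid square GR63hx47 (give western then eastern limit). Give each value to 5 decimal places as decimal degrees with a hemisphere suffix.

47.38333° W, 47.37500° W

Field G=6, R=17: +6·20° lon, +17·10° lat → SW at lon -60°, lat 80°.
Square 6, 3: +6·2° lon, +3·1° lat → SW at lon -48°, lat 83°.
Subsquare h=7, x=23: +7·0.0833333° lon, +23·0.0416667° lat → SW at lon -47.4167°, lat 83.9583°.
Extended square 4, 7: +4·0.00833333° lon, +7·0.00416667° lat → SW at lon -47.3833°, lat 83.9875°.
Cell spans 0.00833333° lon × 0.00416667° lat.
west 47.38333° W, east 47.37500° W.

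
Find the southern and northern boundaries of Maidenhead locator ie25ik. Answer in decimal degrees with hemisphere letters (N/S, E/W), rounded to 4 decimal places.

44.5833° S, 44.5417° S

Field I=8, E=4: +8·20° lon, +4·10° lat → SW at lon -20°, lat -50°.
Square 2, 5: +2·2° lon, +5·1° lat → SW at lon -16°, lat -45°.
Subsquare i=8, k=10: +8·0.0833333° lon, +10·0.0416667° lat → SW at lon -15.3333°, lat -44.5833°.
Cell spans 0.0833333° lon × 0.0416667° lat.
south 44.5833° S, north 44.5417° S.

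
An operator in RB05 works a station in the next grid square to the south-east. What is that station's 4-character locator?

RB14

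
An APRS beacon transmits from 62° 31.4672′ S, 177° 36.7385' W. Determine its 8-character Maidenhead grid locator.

Add 180° to longitude and 90° to latitude: 2.38769, 27.47555.
Field: 2.38769/20 → 0 → A, 27.47555/10 → 2 → C; chars AC.
Square: 2.38769/2 → 1, 7.47555/1 → 7; chars 17.
Subsquare: 0.38769/0.0833333 → 4 → e, 0.47555/0.0416667 → 11 → l; chars el.
Extended square: 0.05436/0.00833333 → 6, 0.01721/0.00416667 → 4; chars 64.

AC17el64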